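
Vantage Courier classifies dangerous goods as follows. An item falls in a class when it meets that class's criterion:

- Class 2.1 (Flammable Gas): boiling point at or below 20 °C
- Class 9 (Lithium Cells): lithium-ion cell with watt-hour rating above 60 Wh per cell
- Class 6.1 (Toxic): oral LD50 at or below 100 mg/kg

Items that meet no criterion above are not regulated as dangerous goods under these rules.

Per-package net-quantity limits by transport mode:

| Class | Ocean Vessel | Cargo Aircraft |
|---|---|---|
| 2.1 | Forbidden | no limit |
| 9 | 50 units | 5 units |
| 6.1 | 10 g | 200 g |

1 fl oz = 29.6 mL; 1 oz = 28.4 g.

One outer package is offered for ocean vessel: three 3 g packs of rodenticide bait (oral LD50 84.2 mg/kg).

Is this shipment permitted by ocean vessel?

The rodenticide bait has oral LD50 84.2 mg/kg, which is ≤ 100 mg/kg, so it is Class 6.1 (Toxic).
Class 6.1 quantity: three 3 g packs = 9 g.
9 g is within the ocean vessel limit of 10 g for Class 6.1.

Yes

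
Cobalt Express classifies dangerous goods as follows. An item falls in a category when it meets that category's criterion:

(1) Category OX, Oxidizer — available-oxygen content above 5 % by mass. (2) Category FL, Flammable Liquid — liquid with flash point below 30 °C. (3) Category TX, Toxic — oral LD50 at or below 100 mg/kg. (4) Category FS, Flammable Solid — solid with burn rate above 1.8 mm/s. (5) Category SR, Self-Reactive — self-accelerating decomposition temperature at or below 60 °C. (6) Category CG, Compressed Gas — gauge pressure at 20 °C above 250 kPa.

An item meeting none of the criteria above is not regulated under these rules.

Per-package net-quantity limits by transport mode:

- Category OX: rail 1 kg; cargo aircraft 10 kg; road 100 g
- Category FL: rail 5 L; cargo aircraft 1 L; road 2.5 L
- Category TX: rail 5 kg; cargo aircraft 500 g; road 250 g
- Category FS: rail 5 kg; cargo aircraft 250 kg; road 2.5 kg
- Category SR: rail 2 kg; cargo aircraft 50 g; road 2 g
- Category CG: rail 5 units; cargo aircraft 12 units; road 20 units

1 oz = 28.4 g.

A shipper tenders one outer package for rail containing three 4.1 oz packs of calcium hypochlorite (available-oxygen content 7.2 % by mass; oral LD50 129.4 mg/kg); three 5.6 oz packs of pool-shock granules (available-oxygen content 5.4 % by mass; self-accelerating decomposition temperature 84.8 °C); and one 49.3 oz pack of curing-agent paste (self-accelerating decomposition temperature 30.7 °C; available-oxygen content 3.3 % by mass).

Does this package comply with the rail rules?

Yes

Calcium hypochlorite: available-oxygen content 7.2 % by mass > 5 % by mass → Category OX (Oxidizer).
Available-oxygen content 5.4 % by mass meets the Category OX criterion (Oxidizer), so the pool-shock granules are Category OX.
Curing-agent paste: self-accelerating decomposition temperature 30.7 °C ≤ 60 °C → Category SR (Self-Reactive).
Category OX net quantity: (three 4.1 oz packs = 349.32 g) + (three 5.6 oz packs = 477.12 g) = 826.44 g.
826.44 g ≤ 1 kg (rail limit, Category OX) — within limit.
Category SR quantity: one 49.3 oz pack = 1400.12 g.
1400.12 g ≤ 2 kg (rail limit, Category SR) — within limit.
Every hazard category is within its rail limit and no segregation rule is violated.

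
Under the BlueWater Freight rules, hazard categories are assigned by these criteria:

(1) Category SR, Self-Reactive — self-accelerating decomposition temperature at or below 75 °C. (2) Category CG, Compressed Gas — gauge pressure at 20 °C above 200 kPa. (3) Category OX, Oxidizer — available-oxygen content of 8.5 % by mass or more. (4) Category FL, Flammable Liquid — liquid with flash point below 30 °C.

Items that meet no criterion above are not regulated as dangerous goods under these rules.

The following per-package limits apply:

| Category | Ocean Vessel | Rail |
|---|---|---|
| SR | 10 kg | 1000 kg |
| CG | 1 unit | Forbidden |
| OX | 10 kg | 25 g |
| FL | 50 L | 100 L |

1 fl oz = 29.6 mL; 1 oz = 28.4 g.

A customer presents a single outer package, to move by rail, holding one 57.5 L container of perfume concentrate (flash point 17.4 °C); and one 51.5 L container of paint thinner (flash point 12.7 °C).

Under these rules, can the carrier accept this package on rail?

No

The perfume concentrate has flash point 17.4 °C, which is < 30 °C, so it is Category FL (Flammable Liquid).
The paint thinner has flash point 12.7 °C, which is < 30 °C, so it is Category FL (Flammable Liquid).
Category FL net quantity: 57.5 L + 51.5 L = 109 L.
109 L > 100 L (rail limit, Category FL) — over the limit.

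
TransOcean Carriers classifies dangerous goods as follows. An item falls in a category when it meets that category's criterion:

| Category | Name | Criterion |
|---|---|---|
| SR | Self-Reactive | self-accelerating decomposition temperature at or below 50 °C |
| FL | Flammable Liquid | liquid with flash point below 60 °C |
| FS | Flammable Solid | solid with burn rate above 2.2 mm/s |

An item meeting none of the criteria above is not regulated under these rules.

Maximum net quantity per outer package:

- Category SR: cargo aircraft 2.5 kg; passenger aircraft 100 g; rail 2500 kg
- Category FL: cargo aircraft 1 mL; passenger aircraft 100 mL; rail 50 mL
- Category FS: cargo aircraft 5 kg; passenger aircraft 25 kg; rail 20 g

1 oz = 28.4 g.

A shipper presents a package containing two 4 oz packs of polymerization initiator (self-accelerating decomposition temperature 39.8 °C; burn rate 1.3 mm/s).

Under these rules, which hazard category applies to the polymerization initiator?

Category SR

The polymerization initiator has self-accelerating decomposition temperature 39.8 °C, which is ≤ 50 °C, so it is Category SR (Self-Reactive).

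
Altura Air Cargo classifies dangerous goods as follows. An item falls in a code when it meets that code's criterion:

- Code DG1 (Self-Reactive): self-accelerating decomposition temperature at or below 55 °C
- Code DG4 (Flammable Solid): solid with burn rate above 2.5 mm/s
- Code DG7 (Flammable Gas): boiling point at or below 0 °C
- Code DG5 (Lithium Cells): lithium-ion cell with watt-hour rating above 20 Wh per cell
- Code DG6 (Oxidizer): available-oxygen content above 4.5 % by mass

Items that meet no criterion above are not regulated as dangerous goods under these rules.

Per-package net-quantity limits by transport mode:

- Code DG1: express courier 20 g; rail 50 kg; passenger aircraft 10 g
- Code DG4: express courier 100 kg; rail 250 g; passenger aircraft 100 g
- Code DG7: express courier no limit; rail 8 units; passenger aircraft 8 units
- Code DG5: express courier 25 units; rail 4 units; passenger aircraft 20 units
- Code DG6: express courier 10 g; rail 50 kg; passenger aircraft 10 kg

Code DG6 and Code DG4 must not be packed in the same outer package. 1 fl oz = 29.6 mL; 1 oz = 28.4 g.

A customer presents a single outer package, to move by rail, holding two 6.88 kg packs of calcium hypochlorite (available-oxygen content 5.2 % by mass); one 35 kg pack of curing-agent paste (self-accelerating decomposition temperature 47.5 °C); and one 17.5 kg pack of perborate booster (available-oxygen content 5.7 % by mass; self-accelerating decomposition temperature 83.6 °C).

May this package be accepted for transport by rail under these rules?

With available-oxygen content 5.2 % by mass (> 4.5 % by mass), the calcium hypochlorite falls in Code DG6.
The curing-agent paste has self-accelerating decomposition temperature 47.5 °C, which is ≤ 55 °C, so it is Code DG1 (Self-Reactive).
Available-oxygen content 5.7 % by mass meets the Code DG6 criterion (Oxidizer), so the perborate booster is Code DG6.
Code DG6 net quantity: (two 6.88 kg packs = 13.76 kg) + 17.5 kg = 31.26 kg.
31.26 kg is within the rail limit of 50 kg for Code DG6.
Code DG1 quantity: 35 kg.
35 kg ≤ 50 kg (rail limit, Code DG1) — within limit.
The segregation rule (Code DG6 with Code DG4) does not apply to Code DG6 with Code DG1.
Every hazard code is within its rail limit and no segregation rule is violated.

Yes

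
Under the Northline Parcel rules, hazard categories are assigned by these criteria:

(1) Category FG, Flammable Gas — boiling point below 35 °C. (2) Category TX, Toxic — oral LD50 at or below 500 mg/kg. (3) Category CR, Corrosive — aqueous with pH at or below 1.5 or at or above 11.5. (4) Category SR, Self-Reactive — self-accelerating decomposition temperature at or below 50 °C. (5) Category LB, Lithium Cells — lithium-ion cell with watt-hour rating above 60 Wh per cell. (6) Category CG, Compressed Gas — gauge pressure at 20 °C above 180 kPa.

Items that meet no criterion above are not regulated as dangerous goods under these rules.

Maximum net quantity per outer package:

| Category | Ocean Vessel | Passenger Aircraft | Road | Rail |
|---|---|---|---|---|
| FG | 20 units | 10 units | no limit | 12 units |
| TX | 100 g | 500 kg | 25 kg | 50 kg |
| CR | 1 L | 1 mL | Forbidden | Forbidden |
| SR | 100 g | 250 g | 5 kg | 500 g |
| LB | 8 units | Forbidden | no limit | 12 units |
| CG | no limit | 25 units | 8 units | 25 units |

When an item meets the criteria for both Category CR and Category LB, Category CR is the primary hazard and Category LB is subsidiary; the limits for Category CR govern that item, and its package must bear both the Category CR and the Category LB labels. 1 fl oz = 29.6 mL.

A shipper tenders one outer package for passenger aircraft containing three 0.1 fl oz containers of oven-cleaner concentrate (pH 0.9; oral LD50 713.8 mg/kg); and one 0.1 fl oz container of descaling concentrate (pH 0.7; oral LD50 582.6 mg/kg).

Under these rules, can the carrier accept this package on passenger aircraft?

With pH 0.9 (≤ 1.5), the oven-cleaner concentrate falls in Category CR.
The descaling concentrate has pH 0.7, which is ≤ 1.5, so it is Category CR (Corrosive).
Total Category CR: (three 0.1 fl oz containers = 8.88 mL) + (one 0.1 fl oz container = 2.96 mL) = 11.84 mL.
11.84 mL > 1 mL (passenger aircraft limit, Category CR) — over the limit.

No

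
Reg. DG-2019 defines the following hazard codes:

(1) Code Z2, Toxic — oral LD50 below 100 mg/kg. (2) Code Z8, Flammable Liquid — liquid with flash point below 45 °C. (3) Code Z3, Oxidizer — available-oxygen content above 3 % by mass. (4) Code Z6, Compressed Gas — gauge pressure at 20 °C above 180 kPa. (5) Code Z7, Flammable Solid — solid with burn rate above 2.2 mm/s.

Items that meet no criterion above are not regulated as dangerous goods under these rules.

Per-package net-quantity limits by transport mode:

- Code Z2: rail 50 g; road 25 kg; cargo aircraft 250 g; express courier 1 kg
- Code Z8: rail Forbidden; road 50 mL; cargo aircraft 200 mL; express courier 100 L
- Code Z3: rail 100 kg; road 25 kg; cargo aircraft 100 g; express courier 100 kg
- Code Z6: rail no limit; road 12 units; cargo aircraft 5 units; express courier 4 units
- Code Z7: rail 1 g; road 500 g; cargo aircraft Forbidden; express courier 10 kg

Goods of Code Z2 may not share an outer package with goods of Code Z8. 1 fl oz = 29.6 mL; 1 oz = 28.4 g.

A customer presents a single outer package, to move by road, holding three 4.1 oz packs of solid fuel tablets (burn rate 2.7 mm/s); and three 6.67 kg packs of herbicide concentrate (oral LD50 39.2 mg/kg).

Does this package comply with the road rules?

With burn rate 2.7 mm/s (> 2.2 mm/s), the solid fuel tablets fall in Code Z7.
The herbicide concentrate has oral LD50 39.2 mg/kg, which is < 100 mg/kg, so it is Code Z2 (Toxic).
Code Z7 quantity: three 4.1 oz packs = 349.32 g.
349.32 g is within the road limit of 500 g for Code Z7.
Code Z2 quantity: three 6.67 kg packs = 20.01 kg.
20.01 kg is within the road limit of 25 kg for Code Z2.
The segregation rule (Code Z2 with Code Z8) does not apply to Code Z7 with Code Z2.
Every hazard code is within its road limit and no segregation rule is violated.

Yes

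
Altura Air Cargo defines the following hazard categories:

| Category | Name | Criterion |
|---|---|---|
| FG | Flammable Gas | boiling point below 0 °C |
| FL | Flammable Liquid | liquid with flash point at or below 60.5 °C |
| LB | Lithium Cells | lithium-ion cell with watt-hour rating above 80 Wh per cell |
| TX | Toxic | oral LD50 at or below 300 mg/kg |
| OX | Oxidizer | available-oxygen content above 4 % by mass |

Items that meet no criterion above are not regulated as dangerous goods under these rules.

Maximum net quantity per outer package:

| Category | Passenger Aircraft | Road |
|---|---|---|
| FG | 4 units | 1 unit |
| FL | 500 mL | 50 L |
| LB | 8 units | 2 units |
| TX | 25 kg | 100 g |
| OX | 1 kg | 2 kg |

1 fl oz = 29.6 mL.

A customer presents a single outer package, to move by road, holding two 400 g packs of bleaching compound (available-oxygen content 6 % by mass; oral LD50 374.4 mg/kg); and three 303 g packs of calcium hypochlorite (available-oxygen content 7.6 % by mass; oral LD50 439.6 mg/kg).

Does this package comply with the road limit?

Yes

The bleaching compound has available-oxygen content 6 % by mass, which is > 4 % by mass, so it is Category OX (Oxidizer).
Calcium hypochlorite: available-oxygen content 7.6 % by mass > 4 % by mass → Category OX (Oxidizer).
Total Category OX: (two 400 g packs = 800 g) + (three 303 g packs = 909 g) = 1.709 kg.
1.709 kg ≤ 2 kg (road limit, Category OX) — within limit.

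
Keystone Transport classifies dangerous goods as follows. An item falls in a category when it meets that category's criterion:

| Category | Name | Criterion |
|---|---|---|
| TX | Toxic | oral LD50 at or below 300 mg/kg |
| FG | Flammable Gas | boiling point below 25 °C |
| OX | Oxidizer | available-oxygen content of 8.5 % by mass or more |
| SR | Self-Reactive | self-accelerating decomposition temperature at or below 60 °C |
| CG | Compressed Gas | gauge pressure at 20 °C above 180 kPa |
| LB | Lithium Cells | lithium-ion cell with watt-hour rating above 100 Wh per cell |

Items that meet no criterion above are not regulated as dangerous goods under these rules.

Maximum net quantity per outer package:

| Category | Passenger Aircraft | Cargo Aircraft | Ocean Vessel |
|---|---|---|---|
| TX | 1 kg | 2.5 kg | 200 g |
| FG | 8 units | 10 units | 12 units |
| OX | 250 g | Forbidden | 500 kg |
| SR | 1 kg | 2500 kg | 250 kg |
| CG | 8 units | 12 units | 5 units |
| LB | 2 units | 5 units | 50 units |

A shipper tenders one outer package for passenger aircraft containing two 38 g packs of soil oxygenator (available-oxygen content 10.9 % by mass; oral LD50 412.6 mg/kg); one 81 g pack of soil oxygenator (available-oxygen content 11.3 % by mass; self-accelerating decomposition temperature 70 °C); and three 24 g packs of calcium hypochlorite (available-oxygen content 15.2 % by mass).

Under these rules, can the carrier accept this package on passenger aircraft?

Yes

With available-oxygen content 10.9 % by mass (≥ 8.5 % by mass), the soil oxygenator falls in Category OX.
Soil oxygenator: available-oxygen content 11.3 % by mass ≥ 8.5 % by mass → Category OX (Oxidizer).
Calcium hypochlorite: available-oxygen content 15.2 % by mass ≥ 8.5 % by mass → Category OX (Oxidizer).
Total Category OX: (two 38 g packs = 76 g) + 81 g + (three 24 g packs = 72 g) = 229 g.
229 g is within the passenger aircraft limit of 250 g for Category OX.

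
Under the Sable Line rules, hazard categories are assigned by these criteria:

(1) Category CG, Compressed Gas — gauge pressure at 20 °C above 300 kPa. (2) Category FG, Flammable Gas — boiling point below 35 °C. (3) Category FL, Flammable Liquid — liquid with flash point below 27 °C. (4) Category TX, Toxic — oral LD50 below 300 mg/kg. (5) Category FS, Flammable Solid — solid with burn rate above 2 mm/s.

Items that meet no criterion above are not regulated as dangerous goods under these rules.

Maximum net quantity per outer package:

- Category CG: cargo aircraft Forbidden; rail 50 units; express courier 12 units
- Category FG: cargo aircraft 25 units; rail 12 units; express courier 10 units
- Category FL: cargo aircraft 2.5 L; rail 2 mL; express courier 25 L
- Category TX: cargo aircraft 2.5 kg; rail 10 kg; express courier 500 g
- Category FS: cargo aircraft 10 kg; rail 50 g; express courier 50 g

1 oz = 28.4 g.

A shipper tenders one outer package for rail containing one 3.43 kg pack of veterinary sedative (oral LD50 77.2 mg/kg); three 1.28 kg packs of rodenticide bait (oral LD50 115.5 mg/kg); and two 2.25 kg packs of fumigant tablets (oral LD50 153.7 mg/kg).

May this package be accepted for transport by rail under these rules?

Oral LD50 77.2 mg/kg meets the Category TX criterion (Toxic), so the veterinary sedative is Category TX.
The rodenticide bait has oral LD50 115.5 mg/kg, which is < 300 mg/kg, so it is Category TX (Toxic).
Fumigant tablets: oral LD50 153.7 mg/kg < 300 mg/kg → Category TX (Toxic).
Category TX net quantity: 3.43 kg + (three 1.28 kg packs = 3.84 kg) + (two 2.25 kg packs = 4.5 kg) = 11.77 kg.
11.77 kg exceeds the rail limit of 10 kg for Category TX.

No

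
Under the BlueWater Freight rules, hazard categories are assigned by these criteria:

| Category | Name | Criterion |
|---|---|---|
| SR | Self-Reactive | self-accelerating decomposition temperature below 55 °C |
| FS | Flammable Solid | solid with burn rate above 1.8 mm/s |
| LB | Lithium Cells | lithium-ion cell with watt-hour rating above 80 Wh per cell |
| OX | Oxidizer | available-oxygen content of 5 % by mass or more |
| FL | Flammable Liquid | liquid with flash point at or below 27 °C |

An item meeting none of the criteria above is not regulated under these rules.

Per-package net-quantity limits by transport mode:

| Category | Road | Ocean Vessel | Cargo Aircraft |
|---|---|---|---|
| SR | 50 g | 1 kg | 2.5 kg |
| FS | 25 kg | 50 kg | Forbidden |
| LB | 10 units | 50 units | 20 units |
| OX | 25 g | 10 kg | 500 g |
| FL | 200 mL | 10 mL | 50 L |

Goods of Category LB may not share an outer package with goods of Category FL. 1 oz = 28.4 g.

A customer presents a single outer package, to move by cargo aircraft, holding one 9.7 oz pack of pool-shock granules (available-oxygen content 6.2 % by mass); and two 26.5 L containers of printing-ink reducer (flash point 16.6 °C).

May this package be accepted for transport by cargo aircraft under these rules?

No

With available-oxygen content 6.2 % by mass (≥ 5 % by mass), the pool-shock granules fall in Category OX.
With flash point 16.6 °C (≤ 27 °C), the printing-ink reducer falls in Category FL.
Category FL quantity: two 26.5 L containers = 53 L.
That exceeds the Category FL cargo aircraft limit of 50 L.
Category OX quantity: one 9.7 oz pack = 275.48 g.
275.48 g is within the cargo aircraft limit of 500 g for Category OX.
The segregation rule (Category LB with Category FL) does not apply to Category FL with Category OX.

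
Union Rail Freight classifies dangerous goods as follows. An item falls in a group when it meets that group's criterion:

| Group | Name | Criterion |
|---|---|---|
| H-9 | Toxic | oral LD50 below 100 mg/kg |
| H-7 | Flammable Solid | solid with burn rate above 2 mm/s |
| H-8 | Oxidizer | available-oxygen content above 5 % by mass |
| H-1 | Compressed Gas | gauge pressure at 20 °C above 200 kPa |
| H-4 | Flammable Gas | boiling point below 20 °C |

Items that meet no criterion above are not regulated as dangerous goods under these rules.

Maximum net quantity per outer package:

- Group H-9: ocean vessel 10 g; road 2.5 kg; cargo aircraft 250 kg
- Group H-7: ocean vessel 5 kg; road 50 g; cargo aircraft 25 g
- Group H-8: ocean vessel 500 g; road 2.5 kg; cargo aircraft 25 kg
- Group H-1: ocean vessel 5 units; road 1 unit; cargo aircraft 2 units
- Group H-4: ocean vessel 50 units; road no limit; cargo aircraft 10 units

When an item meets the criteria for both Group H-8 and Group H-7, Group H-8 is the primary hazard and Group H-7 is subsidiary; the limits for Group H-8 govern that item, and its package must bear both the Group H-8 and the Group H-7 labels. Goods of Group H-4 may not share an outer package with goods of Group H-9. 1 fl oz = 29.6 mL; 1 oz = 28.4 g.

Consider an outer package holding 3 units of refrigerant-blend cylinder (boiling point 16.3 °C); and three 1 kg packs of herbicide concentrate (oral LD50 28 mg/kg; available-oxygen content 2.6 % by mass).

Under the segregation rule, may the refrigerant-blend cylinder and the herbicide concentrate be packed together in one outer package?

The refrigerant-blend cylinder has boiling point 16.3 °C, which is < 20 °C, so it is Group H-4 (Flammable Gas).
With oral LD50 28 mg/kg (< 100 mg/kg), the herbicide concentrate falls in Group H-9.
Group H-4 and Group H-9 may not share an outer package.

No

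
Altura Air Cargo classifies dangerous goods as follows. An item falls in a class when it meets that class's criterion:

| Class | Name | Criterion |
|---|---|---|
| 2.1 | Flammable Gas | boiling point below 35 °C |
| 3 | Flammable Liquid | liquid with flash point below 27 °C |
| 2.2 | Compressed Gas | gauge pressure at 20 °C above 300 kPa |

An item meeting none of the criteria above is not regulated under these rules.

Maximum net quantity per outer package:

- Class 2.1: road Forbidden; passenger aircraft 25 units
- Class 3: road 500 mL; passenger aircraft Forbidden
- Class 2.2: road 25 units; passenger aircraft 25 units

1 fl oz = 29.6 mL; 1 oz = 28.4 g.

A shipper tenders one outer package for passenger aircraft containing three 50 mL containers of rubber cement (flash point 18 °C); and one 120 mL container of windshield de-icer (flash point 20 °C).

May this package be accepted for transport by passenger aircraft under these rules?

Rubber cement: flash point 18 °C < 27 °C → Class 3 (Flammable Liquid).
Flash point 20 °C meets the Class 3 criterion (Flammable Liquid), so the windshield de-icer is Class 3.
Class 3 net quantity: (three 50 mL containers = 150 mL) + 120 mL = 270 mL.
Class 3 is Forbidden by passenger aircraft.

No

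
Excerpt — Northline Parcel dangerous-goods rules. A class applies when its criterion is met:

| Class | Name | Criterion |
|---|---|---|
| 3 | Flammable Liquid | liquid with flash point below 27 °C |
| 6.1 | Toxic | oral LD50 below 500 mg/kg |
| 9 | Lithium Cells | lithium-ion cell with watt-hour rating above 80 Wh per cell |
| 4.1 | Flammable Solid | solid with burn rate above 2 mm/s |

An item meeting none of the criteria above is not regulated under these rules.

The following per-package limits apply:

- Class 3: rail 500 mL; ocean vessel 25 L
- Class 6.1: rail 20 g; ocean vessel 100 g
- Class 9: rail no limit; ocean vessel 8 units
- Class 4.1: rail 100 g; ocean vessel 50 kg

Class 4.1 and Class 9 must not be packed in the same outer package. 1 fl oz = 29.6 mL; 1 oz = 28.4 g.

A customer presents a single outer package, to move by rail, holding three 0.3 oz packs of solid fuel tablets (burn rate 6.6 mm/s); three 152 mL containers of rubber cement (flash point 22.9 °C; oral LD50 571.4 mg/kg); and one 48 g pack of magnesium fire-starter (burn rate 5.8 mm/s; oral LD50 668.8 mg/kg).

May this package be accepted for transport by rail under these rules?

Yes

Burn rate 6.6 mm/s meets the Class 4.1 criterion (Flammable Solid), so the solid fuel tablets are Class 4.1.
With flash point 22.9 °C (< 27 °C), the rubber cement falls in Class 3.
With burn rate 5.8 mm/s (> 2 mm/s), the magnesium fire-starter falls in Class 4.1.
Total Class 4.1: (three 0.3 oz packs = 25.56 g) + 48 g = 73.56 g.
That is within the Class 4.1 rail limit of 100 g.
Class 3 quantity: three 152 mL containers = 456 mL.
456 mL is within the rail limit of 500 mL for Class 3.
The segregation rule (Class 4.1 with Class 9) does not apply to Class 4.1 with Class 3.
Every hazard class is within its rail limit and no segregation rule is violated.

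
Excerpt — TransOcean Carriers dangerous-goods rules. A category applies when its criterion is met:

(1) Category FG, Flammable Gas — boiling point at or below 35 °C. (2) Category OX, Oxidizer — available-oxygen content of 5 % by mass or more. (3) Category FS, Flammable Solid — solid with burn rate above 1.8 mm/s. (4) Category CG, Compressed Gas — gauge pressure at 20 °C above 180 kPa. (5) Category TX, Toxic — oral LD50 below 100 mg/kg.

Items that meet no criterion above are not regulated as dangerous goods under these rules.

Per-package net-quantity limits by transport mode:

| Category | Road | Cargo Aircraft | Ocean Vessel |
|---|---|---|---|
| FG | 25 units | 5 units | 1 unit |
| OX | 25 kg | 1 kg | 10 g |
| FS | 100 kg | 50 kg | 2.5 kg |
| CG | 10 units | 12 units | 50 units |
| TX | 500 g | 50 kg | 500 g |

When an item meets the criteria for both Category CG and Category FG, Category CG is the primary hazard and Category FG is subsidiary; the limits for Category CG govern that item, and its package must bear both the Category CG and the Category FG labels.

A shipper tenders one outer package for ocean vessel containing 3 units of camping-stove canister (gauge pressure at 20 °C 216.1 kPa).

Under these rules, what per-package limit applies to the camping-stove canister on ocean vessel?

The camping-stove canister has gauge pressure at 20 °C 216.1 kPa, which is > 180 kPa, so it is Category CG (Compressed Gas).
The ocean vessel limit for Category CG is 50 units.

50 units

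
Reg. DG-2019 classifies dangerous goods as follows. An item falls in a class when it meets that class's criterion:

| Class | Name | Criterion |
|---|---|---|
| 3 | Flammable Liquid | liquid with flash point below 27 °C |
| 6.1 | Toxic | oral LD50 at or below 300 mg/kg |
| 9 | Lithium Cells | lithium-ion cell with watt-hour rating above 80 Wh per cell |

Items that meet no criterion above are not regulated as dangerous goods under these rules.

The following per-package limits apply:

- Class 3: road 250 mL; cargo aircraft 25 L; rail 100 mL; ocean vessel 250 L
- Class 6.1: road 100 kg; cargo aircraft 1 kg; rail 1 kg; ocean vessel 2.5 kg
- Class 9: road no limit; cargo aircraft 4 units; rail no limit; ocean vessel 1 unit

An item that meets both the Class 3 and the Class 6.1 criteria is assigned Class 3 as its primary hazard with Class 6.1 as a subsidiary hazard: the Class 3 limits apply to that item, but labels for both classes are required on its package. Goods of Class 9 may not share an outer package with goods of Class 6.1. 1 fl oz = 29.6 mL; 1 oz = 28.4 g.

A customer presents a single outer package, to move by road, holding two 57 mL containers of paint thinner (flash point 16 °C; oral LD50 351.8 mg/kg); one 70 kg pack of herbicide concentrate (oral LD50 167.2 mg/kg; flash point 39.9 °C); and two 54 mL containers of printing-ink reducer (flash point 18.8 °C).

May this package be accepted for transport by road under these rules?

Flash point 16 °C meets the Class 3 criterion (Flammable Liquid), so the paint thinner is Class 3.
With oral LD50 167.2 mg/kg (≤ 300 mg/kg), the herbicide concentrate falls in Class 6.1.
Printing-ink reducer: flash point 18.8 °C < 27 °C → Class 3 (Flammable Liquid).
Class 3 net quantity: (two 57 mL containers = 114 mL) + (two 54 mL containers = 108 mL) = 222 mL.
That is within the Class 3 road limit of 250 mL.
Class 6.1 quantity: 70 kg.
70 kg is within the road limit of 100 kg for Class 6.1.
The segregation rule (Class 9 with Class 6.1) does not apply to Class 3 with Class 6.1.
Every hazard class is within its road limit and no segregation rule is violated.

Yes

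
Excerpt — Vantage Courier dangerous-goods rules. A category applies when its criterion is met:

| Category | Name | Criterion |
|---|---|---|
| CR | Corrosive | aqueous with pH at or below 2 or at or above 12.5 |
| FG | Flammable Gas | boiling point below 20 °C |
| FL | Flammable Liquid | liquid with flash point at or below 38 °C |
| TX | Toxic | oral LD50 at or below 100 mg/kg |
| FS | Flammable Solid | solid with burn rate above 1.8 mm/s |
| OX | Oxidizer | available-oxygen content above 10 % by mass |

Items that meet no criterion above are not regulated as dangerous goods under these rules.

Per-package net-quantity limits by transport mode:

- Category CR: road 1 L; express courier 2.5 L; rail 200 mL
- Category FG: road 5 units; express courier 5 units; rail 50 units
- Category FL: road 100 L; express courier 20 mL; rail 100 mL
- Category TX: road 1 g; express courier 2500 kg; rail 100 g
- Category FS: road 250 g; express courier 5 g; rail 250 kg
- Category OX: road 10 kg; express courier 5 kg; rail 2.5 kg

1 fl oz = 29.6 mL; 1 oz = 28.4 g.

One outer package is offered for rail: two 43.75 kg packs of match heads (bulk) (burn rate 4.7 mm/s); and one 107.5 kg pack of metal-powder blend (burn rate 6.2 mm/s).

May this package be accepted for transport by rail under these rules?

Yes

Match heads (bulk): burn rate 4.7 mm/s > 1.8 mm/s → Category FS (Flammable Solid).
With burn rate 6.2 mm/s (> 1.8 mm/s), the metal-powder blend falls in Category FS.
Category FS net quantity: (two 43.75 kg packs = 87.5 kg) + 107.5 kg = 195 kg.
195 kg ≤ 250 kg (rail limit, Category FS) — within limit.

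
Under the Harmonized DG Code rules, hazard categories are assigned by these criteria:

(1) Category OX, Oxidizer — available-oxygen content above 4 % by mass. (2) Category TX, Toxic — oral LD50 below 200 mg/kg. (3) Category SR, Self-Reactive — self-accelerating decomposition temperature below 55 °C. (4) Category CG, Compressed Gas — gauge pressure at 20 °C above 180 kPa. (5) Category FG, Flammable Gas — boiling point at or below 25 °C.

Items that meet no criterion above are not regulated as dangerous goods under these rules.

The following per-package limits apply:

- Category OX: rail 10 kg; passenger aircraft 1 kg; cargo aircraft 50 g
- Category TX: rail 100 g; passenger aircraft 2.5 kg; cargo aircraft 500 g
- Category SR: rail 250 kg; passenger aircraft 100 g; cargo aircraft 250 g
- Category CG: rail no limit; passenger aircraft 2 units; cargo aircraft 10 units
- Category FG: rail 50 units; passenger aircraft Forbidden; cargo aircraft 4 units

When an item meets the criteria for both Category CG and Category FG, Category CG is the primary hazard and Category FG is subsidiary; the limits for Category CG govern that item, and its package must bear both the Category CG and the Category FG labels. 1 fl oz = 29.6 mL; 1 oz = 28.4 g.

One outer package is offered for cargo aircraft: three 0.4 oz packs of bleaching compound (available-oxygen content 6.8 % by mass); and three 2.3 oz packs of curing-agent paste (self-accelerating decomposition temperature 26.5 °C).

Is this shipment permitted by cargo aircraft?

Yes

Bleaching compound: available-oxygen content 6.8 % by mass > 4 % by mass → Category OX (Oxidizer).
With self-accelerating decomposition temperature 26.5 °C (< 55 °C), the curing-agent paste falls in Category SR.
Category SR quantity: three 2.3 oz packs = 195.96 g.
195.96 g ≤ 250 g (cargo aircraft limit, Category SR) — within limit.
Category OX quantity: three 0.4 oz packs = 34.08 g.
34.08 g is within the cargo aircraft limit of 50 g for Category OX.
Every hazard category is within its cargo aircraft limit and no segregation rule is violated.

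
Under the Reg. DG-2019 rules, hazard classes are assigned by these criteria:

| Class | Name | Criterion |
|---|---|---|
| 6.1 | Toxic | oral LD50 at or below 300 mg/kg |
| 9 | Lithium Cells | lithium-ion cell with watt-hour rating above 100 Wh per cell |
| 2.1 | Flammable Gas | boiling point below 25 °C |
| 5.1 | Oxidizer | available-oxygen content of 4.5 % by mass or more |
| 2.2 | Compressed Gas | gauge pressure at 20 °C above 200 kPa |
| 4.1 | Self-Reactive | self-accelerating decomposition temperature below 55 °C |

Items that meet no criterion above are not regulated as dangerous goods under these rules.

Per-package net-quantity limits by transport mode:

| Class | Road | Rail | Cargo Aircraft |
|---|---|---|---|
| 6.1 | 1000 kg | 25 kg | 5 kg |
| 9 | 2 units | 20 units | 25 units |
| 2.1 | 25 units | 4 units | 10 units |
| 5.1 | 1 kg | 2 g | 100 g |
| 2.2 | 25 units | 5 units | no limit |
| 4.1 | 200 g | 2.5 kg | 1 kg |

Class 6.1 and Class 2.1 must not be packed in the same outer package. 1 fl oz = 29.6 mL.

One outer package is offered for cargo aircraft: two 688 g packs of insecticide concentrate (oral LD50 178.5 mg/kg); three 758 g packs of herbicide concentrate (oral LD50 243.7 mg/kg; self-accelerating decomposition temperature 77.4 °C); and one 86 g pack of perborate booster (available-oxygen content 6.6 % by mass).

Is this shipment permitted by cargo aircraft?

Yes

The insecticide concentrate has oral LD50 178.5 mg/kg, which is ≤ 300 mg/kg, so it is Class 6.1 (Toxic).
The herbicide concentrate has oral LD50 243.7 mg/kg, which is ≤ 300 mg/kg, so it is Class 6.1 (Toxic).
Perborate booster: available-oxygen content 6.6 % by mass ≥ 4.5 % by mass → Class 5.1 (Oxidizer).
Total Class 6.1: (two 688 g packs = 1.376 kg) + (three 758 g packs = 2.274 kg) = 3.65 kg.
That is within the Class 6.1 cargo aircraft limit of 5 kg.
Class 5.1 quantity: 86 g.
86 g is within the cargo aircraft limit of 100 g for Class 5.1.
The segregation rule (Class 6.1 with Class 2.1) does not apply to Class 6.1 with Class 5.1.
Every hazard class is within its cargo aircraft limit and no segregation rule is violated.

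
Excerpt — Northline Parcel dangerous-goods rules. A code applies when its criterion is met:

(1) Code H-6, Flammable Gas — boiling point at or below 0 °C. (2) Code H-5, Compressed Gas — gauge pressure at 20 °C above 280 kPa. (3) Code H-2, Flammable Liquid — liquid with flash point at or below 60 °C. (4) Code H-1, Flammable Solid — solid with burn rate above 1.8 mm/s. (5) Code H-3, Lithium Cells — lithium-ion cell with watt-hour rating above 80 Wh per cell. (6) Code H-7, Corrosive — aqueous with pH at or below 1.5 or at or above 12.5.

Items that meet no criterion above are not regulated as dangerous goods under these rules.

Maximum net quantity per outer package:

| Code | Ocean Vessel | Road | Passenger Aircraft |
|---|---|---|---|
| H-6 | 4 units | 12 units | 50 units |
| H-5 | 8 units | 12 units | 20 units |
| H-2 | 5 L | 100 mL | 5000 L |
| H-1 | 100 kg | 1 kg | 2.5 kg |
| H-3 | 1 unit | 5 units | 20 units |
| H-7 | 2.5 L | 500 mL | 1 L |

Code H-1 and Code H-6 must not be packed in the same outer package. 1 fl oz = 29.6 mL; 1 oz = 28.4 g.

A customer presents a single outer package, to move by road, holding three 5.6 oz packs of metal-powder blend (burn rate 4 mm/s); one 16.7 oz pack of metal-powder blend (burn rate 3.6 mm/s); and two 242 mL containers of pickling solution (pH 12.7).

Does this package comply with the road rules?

Yes

Burn rate 4 mm/s meets the Code H-1 criterion (Flammable Solid), so the metal-powder blend is Code H-1.
With burn rate 3.6 mm/s (> 1.8 mm/s), the metal-powder blend falls in Code H-1.
Pickling solution: pH 12.7 ≥ 12.5 → Code H-7 (Corrosive).
Total Code H-1: (three 5.6 oz packs = 477.12 g) + (one 16.7 oz pack = 474.28 g) = 951.4 g.
951.4 g is within the road limit of 1 kg for Code H-1.
Code H-7 quantity: two 242 mL containers = 484 mL.
That is within the Code H-7 road limit of 500 mL.
The segregation rule (Code H-1 with Code H-6) does not apply to Code H-1 with Code H-7.
Every hazard code is within its road limit and no segregation rule is violated.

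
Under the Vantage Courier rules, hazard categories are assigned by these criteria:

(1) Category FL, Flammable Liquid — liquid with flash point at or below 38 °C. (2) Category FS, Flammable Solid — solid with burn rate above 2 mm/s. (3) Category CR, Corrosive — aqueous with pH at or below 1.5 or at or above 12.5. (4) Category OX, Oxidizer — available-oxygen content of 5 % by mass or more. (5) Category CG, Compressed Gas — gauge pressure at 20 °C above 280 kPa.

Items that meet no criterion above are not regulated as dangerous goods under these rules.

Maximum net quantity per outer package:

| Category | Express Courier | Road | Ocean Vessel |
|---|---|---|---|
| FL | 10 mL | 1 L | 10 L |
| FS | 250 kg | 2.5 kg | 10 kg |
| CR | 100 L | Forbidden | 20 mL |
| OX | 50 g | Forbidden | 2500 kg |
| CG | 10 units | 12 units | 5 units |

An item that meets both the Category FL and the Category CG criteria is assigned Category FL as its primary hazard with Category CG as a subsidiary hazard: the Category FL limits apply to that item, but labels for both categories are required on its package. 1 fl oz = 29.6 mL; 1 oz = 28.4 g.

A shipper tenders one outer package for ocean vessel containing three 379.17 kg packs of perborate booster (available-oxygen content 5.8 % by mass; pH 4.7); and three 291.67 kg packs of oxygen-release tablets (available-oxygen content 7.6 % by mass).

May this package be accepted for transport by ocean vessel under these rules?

Yes

Perborate booster: available-oxygen content 5.8 % by mass ≥ 5 % by mass → Category OX (Oxidizer).
Oxygen-release tablets: available-oxygen content 7.6 % by mass ≥ 5 % by mass → Category OX (Oxidizer).
Total Category OX: (three 379.17 kg packs = 1137.51 kg) + (three 291.67 kg packs = 875.01 kg) = 2012.52 kg.
2012.52 kg ≤ 2500 kg (ocean vessel limit, Category OX) — within limit.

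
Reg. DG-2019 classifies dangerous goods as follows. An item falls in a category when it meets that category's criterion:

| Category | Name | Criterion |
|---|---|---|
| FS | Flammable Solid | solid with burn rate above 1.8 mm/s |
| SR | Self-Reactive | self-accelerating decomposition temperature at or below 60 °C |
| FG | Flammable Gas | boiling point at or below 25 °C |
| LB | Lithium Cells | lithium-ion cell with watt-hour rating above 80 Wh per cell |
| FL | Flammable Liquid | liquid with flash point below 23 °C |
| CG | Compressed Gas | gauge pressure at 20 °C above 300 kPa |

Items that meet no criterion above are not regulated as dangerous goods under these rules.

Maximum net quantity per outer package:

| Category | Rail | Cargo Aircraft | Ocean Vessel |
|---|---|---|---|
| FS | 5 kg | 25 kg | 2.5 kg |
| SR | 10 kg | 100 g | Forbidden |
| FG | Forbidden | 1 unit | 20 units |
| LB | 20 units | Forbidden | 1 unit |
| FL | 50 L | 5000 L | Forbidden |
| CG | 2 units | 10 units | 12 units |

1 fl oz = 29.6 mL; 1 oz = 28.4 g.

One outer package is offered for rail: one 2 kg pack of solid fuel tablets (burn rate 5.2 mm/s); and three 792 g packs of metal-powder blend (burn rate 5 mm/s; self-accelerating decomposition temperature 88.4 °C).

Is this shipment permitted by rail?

With burn rate 5.2 mm/s (> 1.8 mm/s), the solid fuel tablets fall in Category FS.
Burn rate 5 mm/s meets the Category FS criterion (Flammable Solid), so the metal-powder blend is Category FS.
Total Category FS: 2 kg + (three 792 g packs = 2.376 kg) = 4.376 kg.
4.376 kg is within the rail limit of 5 kg for Category FS.

Yes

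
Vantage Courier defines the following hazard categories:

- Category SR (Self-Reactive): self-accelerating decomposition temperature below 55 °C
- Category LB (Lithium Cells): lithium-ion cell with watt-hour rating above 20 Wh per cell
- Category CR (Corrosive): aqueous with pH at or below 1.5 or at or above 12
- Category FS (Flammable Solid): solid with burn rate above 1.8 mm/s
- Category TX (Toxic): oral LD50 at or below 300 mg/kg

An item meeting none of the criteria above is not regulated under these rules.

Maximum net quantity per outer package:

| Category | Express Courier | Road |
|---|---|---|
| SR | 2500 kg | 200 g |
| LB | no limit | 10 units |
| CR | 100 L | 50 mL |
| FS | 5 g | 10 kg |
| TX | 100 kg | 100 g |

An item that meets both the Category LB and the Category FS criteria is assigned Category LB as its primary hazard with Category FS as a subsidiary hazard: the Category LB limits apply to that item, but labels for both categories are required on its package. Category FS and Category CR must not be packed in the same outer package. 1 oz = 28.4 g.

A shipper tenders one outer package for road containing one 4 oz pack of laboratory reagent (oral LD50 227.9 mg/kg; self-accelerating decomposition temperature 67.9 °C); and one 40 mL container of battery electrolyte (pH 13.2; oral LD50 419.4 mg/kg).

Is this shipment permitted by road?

The laboratory reagent has oral LD50 227.9 mg/kg, which is ≤ 300 mg/kg, so it is Category TX (Toxic).
With pH 13.2 (≥ 12), the battery electrolyte falls in Category CR.
Category TX quantity: one 4 oz pack = 113.6 g.
113.6 g exceeds the road limit of 100 g for Category TX.
Category CR quantity: 40 mL.
That is within the Category CR road limit of 50 mL.
The segregation rule (Category FS with Category CR) does not apply to Category TX with Category CR.

No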